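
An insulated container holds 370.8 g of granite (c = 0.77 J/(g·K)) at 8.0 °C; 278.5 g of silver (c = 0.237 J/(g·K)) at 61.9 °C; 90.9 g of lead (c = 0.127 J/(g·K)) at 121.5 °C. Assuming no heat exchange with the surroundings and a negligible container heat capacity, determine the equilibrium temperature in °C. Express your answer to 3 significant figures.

T_f = 21.4 °C

Σ mᵢcᵢ(T − Tᵢ) = 0  ⇒  T = Σ mᵢcᵢTᵢ / Σ mᵢcᵢ
Σ mᵢcᵢ = 370.8×0.77 + 278.5×0.237 + 90.9×0.127 = 363.0648
Σ mᵢcᵢTᵢ = 285.516×8.0 + 66.0045×61.9 + 11.5443×121.5 = 7772.4
T = 7772.4 / 363.0648 = 21.41 °C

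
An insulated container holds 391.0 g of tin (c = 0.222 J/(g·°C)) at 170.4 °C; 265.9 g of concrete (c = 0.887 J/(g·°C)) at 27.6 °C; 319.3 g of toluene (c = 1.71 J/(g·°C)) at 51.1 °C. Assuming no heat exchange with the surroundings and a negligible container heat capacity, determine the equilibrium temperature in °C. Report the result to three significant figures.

T_f = 56.6 °C

Σ mᵢcᵢ(T − Tᵢ) = 0  ⇒  T = Σ mᵢcᵢTᵢ / Σ mᵢcᵢ
Σ mᵢcᵢ = 391.0×0.222 + 265.9×0.887 + 319.3×1.71 = 868.6583
Σ mᵢcᵢTᵢ = 86.802×170.4 + 235.8533×27.6 + 546.003×51.1 = 49201
T = 49201 / 868.6583 = 56.64 °C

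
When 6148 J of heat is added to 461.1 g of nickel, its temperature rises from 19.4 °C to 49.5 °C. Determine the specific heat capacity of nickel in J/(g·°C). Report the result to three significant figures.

c = q / (m ΔT) = 6148 / (461.1 × 30.1)
c = 6148 / 13879.11 = 0.443 J/(g·°C)

c = 0.443 J/(g·°C)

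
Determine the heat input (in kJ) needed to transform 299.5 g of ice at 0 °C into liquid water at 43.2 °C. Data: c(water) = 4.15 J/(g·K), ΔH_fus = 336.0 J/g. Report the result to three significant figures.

q1 (melt at 0 °C): 299.5 × 336.0 = 100632 J
q2 (heat water 0.0→43.2 °C): 299.5 × 4.15 × 43.2 = 53694 J
Total: 100632 + 53694 = 154326 J = 154 kJ

q = 154 kJ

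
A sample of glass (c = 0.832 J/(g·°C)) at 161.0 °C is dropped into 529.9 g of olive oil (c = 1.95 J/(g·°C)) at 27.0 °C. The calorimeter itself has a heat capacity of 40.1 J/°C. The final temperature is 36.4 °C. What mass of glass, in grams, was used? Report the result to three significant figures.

m = 97.3 g

q_gained = (529.9 × 1.95 + 40.1) × (36.4 − 27.0) = 10090 J
q_lost = m × 0.832 × (161.0 − 36.4) = 103.6672 m
m = 10090 / 103.6672 = 97.3 g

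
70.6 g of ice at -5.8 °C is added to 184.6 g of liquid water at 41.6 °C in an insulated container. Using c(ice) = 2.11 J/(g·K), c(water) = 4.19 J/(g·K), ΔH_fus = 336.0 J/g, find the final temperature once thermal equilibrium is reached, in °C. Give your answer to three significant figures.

Heat to bring ice to 0 °C and melt it: q₁ = 70.6×2.11×5.8 + 70.6×336.0 = 24586 J
Heat the water can supply cooling to 0 °C: 184.6×4.19×41.6 = 32176.5 J > q₁, so all ice melts.
Energy balance: 184.6×4.19×(41.6 − T) = 24586 + 70.6×4.19×(T − 0)
773.474(41.6 − T) = 24586 + 295.814 T
32176.5 − 24586 = 1069.288 T
T = 7590.5 / 1069.288 = 7.099 °C

T_f = 7.10 °C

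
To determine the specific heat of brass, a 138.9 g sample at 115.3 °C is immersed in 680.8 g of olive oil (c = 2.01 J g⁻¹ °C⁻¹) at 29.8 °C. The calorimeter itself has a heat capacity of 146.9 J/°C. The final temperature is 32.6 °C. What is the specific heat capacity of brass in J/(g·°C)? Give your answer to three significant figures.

c = 0.369 J/(g·°C)

q_gained = (680.8 × 2.01 + 146.9) × (32.6 − 29.8) = 4243 J
q_lost = 138.9 × c × (115.3 − 32.6) = 11487.03 c
Set equal: c = 4243 / 11487.03 = 0.369 J/(g·°C)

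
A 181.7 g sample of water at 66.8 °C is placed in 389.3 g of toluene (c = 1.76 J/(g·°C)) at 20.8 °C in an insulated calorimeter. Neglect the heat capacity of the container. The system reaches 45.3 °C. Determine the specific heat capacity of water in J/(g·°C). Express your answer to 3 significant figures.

c = 4.30 J/(g·°C)

q_gained = (389.3 × 1.76) × (45.3 − 20.8) = 16790 J
q_lost = 181.7 × c × (66.8 − 45.3) = 3906.55 c
Set equal: c = 16790 / 3906.55 = 4.30 J/(g·°C)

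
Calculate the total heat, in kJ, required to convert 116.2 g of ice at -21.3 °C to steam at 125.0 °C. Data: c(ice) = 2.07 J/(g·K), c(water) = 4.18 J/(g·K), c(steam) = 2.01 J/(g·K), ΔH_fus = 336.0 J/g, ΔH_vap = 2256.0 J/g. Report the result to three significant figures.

q = 361 kJ

q1 (heat ice -21.3→0.0 °C): 116.2 × 2.07 × 21.3 = 5123 J
q2 (melt at 0 °C): 116.2 × 336.0 = 39043 J
q3 (heat water 0.0→100.0 °C): 116.2 × 4.18 × 100.0 = 48572 J
q4 (vaporize at 100 °C): 116.2 × 2256.0 = 262147 J
q5 (heat steam 100.0→125.0 °C): 116.2 × 2.01 × 25.0 = 5839 J
Total: 5123 + 39043 + 48572 + 262147 + 5839 = 360724 J = 361 kJ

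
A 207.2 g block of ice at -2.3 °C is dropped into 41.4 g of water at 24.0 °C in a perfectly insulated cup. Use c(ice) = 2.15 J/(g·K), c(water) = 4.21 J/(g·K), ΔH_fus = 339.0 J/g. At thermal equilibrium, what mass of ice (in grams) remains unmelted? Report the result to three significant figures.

m_ice remaining = 198 g

Heat to warm all ice to 0 °C: 207.2×2.15×2.3 = 1024.6 J
Heat released by water cooling to 0 °C: 41.4×4.21×24.0 = 4183.1 J
4183.1 J < 1024.6 + 207.2×339.0 = 71265.4 J, so not all ice melts; final T = 0 °C.
Heat left for melting: 4183.1 − 1024.6 = 3158.5 J
Mass melted = 3158.5 / 339.0 = 9.317 g
Ice remaining = 207.2 − 9.317 = 197.883 g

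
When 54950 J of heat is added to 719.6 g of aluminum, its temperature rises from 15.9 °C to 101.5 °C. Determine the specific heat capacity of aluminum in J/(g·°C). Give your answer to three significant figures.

c = q / (m ΔT) = 54950 / (719.6 × 85.6)
c = 54950 / 61597.76 = 0.892 J/(g·°C)

c = 0.892 J/(g·°C)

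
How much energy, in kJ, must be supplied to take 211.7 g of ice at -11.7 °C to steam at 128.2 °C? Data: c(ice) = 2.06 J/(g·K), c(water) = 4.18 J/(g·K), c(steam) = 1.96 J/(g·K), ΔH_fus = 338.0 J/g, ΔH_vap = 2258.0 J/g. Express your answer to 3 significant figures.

q1 (heat ice -11.7→0.0 °C): 211.7 × 2.06 × 11.7 = 5102 J
q2 (melt at 0 °C): 211.7 × 338.0 = 71555 J
q3 (heat water 0.0→100.0 °C): 211.7 × 4.18 × 100.0 = 88491 J
q4 (vaporize at 100 °C): 211.7 × 2258.0 = 478019 J
q5 (heat steam 100.0→128.2 °C): 211.7 × 1.96 × 28.2 = 11701 J
Total: 5102 + 71555 + 88491 + 478019 + 11701 = 654868 J = 655 kJ

q = 655 kJ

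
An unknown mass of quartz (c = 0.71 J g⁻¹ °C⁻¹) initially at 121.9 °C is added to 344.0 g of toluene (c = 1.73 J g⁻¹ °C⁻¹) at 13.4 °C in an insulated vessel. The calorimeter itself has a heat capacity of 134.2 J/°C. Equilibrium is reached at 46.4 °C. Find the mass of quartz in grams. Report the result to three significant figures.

q_gained = (344.0 × 1.73 + 134.2) × (46.4 − 13.4) = 24070 J
q_lost = m × 0.71 × (121.9 − 46.4) = 53.605 m
m = 24070 / 53.605 = 449 g

m = 449 g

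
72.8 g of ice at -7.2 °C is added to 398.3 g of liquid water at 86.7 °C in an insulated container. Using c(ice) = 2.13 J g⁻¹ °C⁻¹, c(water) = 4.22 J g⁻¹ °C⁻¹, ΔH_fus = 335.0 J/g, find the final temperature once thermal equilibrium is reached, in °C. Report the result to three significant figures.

Heat to bring ice to 0 °C and melt it: q₁ = 72.8×2.13×7.2 + 72.8×335.0 = 25504 J
Heat the water can supply cooling to 0 °C: 398.3×4.22×86.7 = 145728 J > q₁, so all ice melts.
Energy balance: 398.3×4.22×(86.7 − T) = 25504 + 72.8×4.22×(T − 0)
1680.826(86.7 − T) = 25504 + 307.216 T
145728 − 25504 = 1988.042 T
T = 120224 / 1988.042 = 60.47 °C

T_f = 60.5 °C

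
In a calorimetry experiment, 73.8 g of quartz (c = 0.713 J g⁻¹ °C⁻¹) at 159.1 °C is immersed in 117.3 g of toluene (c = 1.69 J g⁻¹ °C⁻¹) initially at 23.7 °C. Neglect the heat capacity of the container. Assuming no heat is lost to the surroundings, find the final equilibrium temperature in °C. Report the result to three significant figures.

Heat lost by quartz = heat gained by toluene.
(73.8)(0.713)(159.1 − T) = (117.3)(1.69)(T − 23.7)
52.6194 (159.1 − T) = 198.237 (T − 23.7)
8371.7 − 52.6194 T = 198.237 T − 4698.2
13069.9 = 250.8564 T
T = 52.10 °C

T_f = 52.1 °C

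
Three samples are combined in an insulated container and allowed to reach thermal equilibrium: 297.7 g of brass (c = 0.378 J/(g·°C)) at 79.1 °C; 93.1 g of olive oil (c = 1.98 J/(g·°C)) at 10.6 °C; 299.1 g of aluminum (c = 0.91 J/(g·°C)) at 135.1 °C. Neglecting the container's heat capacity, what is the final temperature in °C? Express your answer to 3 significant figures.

T_f = 83.7 °C

Σ mᵢcᵢ(T − Tᵢ) = 0  ⇒  T = Σ mᵢcᵢTᵢ / Σ mᵢcᵢ
Σ mᵢcᵢ = 297.7×0.378 + 93.1×1.98 + 299.1×0.91 = 569.0496
Σ mᵢcᵢTᵢ = 112.5306×79.1 + 184.338×10.6 + 272.181×135.1 = 47627
T = 47627 / 569.0496 = 83.70 °C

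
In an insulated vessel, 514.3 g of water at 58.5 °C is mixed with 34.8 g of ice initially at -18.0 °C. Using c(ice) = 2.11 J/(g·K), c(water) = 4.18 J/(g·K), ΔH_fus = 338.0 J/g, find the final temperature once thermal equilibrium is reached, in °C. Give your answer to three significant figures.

Heat to bring ice to 0 °C and melt it: q₁ = 34.8×2.11×18.0 + 34.8×338.0 = 13084 J
Heat the water can supply cooling to 0 °C: 514.3×4.18×58.5 = 125762 J > q₁, so all ice melts.
Energy balance: 514.3×4.18×(58.5 − T) = 13084 + 34.8×4.18×(T − 0)
2149.774(58.5 − T) = 13084 + 145.464 T
125762 − 13084 = 2295.238 T
T = 112678 / 2295.238 = 49.09 °C

T_f = 49.1 °C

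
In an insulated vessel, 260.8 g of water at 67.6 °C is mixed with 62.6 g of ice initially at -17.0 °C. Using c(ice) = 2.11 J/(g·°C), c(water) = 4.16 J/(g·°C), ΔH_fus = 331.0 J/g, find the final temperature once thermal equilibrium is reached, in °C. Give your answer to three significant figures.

Heat to bring ice to 0 °C and melt it: q₁ = 62.6×2.11×17.0 + 62.6×331.0 = 22966 J
Heat the water can supply cooling to 0 °C: 260.8×4.16×67.6 = 73341.1 J > q₁, so all ice melts.
Energy balance: 260.8×4.16×(67.6 − T) = 22966 + 62.6×4.16×(T − 0)
1084.928(67.6 − T) = 22966 + 260.416 T
73341.1 − 22966 = 1345.344 T
T = 50375.1 / 1345.344 = 37.44 °C

T_f = 37.4 °C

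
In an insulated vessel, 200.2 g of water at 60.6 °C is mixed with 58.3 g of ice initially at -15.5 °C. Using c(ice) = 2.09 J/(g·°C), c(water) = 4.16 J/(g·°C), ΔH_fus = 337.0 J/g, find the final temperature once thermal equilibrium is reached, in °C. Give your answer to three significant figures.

T_f = 26.9 °C

Heat to bring ice to 0 °C and melt it: q₁ = 58.3×2.09×15.5 + 58.3×337.0 = 21536 J
Heat the water can supply cooling to 0 °C: 200.2×4.16×60.6 = 50469.6 J > q₁, so all ice melts.
Energy balance: 200.2×4.16×(60.6 − T) = 21536 + 58.3×4.16×(T − 0)
832.832(60.6 − T) = 21536 + 242.528 T
50469.6 − 21536 = 1075.360 T
T = 28933.6 / 1075.360 = 26.91 °C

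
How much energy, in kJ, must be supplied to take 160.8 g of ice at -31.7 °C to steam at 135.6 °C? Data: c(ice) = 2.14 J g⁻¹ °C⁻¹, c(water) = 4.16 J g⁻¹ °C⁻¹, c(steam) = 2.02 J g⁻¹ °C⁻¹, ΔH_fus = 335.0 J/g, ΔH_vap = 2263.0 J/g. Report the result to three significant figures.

q = 507 kJ

q1 (heat ice -31.7→0.0 °C): 160.8 × 2.14 × 31.7 = 10908 J
q2 (melt at 0 °C): 160.8 × 335.0 = 53868 J
q3 (heat water 0.0→100.0 °C): 160.8 × 4.16 × 100.0 = 66893 J
q4 (vaporize at 100 °C): 160.8 × 2263.0 = 363890 J
q5 (heat steam 100.0→135.6 °C): 160.8 × 2.02 × 35.6 = 11563 J
Total: 10908 + 53868 + 66893 + 363890 + 11563 = 507122 J = 507 kJ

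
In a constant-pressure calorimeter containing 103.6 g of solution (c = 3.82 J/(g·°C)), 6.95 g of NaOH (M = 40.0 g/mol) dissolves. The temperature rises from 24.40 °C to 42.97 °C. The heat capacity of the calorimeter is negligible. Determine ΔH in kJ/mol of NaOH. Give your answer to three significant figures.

ΔH = -42.3 kJ/mol

|ΔT| = |42.97 − 24.40| = 18.57 °C
|q_surr| = (103.6 × 3.82) × 18.57 = 395.752 × 18.57 = 7349 J
n(NaOH) = 6.95 / 40.0 = 0.1738 mol
Temperature rose, so q_rxn = −|q_surr| = -7.349 kJ
ΔH = q_rxn / n = -42.28 kJ/mol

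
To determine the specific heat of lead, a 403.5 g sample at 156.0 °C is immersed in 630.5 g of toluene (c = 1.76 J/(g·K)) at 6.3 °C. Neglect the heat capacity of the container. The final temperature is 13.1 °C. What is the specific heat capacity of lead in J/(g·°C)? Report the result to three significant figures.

c = 0.131 J/(g·°C)

q_gained = (630.5 × 1.76) × (13.1 − 6.3) = 7546 J
q_lost = 403.5 × c × (156.0 − 13.1) = 57660.15 c
Set equal: c = 7546 / 57660.15 = 0.131 J/(g·°C)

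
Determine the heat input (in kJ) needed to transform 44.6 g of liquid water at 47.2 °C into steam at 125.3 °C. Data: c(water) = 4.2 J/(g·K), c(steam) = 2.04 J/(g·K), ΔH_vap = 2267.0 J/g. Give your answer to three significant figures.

q1 (heat water 47.2→100.0 °C): 44.6 × 4.2 × 52.8 = 9890 J
q2 (vaporize at 100 °C): 44.6 × 2267.0 = 101108 J
q3 (heat steam 100.0→125.3 °C): 44.6 × 2.04 × 25.3 = 2302 J
Total: 9890 + 101108 + 2302 = 113300 J = 113 kJ

q = 113 kJ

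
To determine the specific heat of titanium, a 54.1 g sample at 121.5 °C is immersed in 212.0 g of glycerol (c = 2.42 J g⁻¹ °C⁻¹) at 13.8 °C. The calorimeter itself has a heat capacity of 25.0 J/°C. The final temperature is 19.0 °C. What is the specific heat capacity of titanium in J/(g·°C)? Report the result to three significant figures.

q_gained = (212.0 × 2.42 + 25.0) × (19.0 − 13.8) = 2798 J
q_lost = 54.1 × c × (121.5 − 19.0) = 5545.25 c
Set equal: c = 2798 / 5545.25 = 0.505 J/(g·°C)

c = 0.505 J/(g·°C)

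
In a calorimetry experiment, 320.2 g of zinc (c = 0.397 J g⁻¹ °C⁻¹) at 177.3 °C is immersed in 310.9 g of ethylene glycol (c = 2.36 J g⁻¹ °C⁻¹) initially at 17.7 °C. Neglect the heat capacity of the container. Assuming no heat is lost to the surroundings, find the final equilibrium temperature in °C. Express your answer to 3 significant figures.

T_f = 41.3 °C

Heat lost by zinc = heat gained by ethylene glycol.
(320.2)(0.397)(177.3 − T) = (310.9)(2.36)(T − 17.7)
127.1194 (177.3 − T) = 733.724 (T − 17.7)
22538 − 127.1194 T = 733.724 T − 12987
35525 = 860.8434 T
T = 41.27 °C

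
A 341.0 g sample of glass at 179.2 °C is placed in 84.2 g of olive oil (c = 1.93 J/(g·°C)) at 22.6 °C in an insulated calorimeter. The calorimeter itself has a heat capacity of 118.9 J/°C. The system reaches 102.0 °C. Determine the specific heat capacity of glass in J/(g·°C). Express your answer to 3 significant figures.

c = 0.849 J/(g·°C)

q_gained = (84.2 × 1.93 + 118.9) × (102.0 − 22.6) = 22340 J
q_lost = 341.0 × c × (179.2 − 102.0) = 26325.2 c
Set equal: c = 22340 / 26325.2 = 0.849 J/(g·°C)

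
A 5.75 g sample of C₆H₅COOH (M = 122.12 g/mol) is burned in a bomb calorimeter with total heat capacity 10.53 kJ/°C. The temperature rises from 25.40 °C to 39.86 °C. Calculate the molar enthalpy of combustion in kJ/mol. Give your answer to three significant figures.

ΔH = -3230 kJ/mol

ΔT = 39.86 − 25.40 = 14.46 °C
q_cal = C_cal × ΔT = 10.53 × 14.46 = 152.2638 kJ
n = 5.75 / 122.12 = 0.04708 mol
q_rxn = −q_cal = -152.2638 kJ
ΔH = -152.2638 / 0.04708 = -3234 kJ/mol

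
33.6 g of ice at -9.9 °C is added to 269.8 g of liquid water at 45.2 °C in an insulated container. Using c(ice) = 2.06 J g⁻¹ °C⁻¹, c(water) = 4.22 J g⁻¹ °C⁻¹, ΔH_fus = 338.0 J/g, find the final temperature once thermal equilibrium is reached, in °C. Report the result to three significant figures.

T_f = 30.8 °C

Heat to bring ice to 0 °C and melt it: q₁ = 33.6×2.06×9.9 + 33.6×338.0 = 12042 J
Heat the water can supply cooling to 0 °C: 269.8×4.22×45.2 = 51462.7 J > q₁, so all ice melts.
Energy balance: 269.8×4.22×(45.2 − T) = 12042 + 33.6×4.22×(T − 0)
1138.556(45.2 − T) = 12042 + 141.792 T
51462.7 − 12042 = 1280.348 T
T = 39420.7 / 1280.348 = 30.79 °C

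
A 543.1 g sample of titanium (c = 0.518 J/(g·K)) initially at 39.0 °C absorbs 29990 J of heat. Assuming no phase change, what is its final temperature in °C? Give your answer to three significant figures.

ΔT = q / (m c) = 29990 / (543.1 × 0.518) = 106.6 °C
T_f = 39.0 + 106.6 = 145.6 °C

T_f = 146 °C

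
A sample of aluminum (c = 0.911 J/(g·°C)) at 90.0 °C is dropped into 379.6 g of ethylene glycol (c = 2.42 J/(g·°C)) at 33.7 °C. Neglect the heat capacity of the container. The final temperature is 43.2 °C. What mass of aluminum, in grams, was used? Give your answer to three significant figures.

m = 205 g

q_gained = (379.6 × 2.42) × (43.2 − 33.7) = 8727 J
q_lost = m × 0.911 × (90.0 − 43.2) = 42.6348 m
m = 8727 / 42.6348 = 205 g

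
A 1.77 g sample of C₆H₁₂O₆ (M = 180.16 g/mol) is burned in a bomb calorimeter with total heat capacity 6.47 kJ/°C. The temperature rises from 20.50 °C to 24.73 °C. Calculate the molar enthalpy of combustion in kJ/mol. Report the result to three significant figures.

ΔT = 24.73 − 20.50 = 4.23 °C
q_cal = C_cal × ΔT = 6.47 × 4.23 = 27.3681 kJ
n = 1.77 / 180.16 = 0.009825 mol
q_rxn = −q_cal = -27.3681 kJ
ΔH = -27.3681 / 0.009825 = -2786 kJ/mol

ΔH = -2790 kJ/mol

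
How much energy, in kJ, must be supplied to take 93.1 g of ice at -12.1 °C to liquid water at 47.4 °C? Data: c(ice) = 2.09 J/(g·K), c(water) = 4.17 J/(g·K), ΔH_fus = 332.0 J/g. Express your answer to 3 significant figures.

q = 51.7 kJ

q1 (heat ice -12.1→0.0 °C): 93.1 × 2.09 × 12.1 = 2354 J
q2 (melt at 0 °C): 93.1 × 332.0 = 30909 J
q3 (heat water 0.0→47.4 °C): 93.1 × 4.17 × 47.4 = 18402 J
Total: 2354 + 30909 + 18402 = 51665 J = 51.7 kJ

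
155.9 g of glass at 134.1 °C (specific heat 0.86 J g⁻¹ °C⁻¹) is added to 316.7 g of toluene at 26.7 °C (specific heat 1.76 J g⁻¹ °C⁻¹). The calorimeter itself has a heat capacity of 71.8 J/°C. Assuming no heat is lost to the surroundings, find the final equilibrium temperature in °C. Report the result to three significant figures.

Heat lost by glass = heat gained by toluene + calorimeter.
(155.9)(0.86)(134.1 − T) = [(316.7)(1.76) + 71.8](T − 26.7)
134.074 (134.1 − T) = 629.192 (T − 26.7)
17979 − 134.074 T = 629.192 T − 16799
34778 = 763.266 T
T = 45.56 °C

T_f = 45.6 °C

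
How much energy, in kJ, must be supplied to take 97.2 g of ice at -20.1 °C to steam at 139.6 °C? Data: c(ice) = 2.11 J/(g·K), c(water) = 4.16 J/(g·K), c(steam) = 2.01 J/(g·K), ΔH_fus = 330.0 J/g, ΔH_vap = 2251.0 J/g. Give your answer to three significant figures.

q = 303 kJ

q1 (heat ice -20.1→0.0 °C): 97.2 × 2.11 × 20.1 = 4122 J
q2 (melt at 0 °C): 97.2 × 330.0 = 32076 J
q3 (heat water 0.0→100.0 °C): 97.2 × 4.16 × 100.0 = 40435 J
q4 (vaporize at 100 °C): 97.2 × 2251.0 = 218797 J
q5 (heat steam 100.0→139.6 °C): 97.2 × 2.01 × 39.6 = 7737 J
Total: 4122 + 32076 + 40435 + 218797 + 7737 = 303167 J = 303 kJ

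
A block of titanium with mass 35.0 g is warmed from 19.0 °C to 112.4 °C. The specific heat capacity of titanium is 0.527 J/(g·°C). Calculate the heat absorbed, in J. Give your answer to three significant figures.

q = m c ΔT = 35.0 × 0.527 × (112.4 − 19.0)
q = 35.0 × 0.527 × 93.4 = 1723 J

q = 1720 J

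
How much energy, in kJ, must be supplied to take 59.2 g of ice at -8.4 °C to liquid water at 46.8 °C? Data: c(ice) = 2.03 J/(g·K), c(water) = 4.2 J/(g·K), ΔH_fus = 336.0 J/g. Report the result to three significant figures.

q1 (heat ice -8.4→0.0 °C): 59.2 × 2.03 × 8.4 = 1009 J
q2 (melt at 0 °C): 59.2 × 336.0 = 19891 J
q3 (heat water 0.0→46.8 °C): 59.2 × 4.2 × 46.8 = 11636 J
Total: 1009 + 19891 + 11636 = 32536 J = 32.5 kJ

q = 32.5 kJ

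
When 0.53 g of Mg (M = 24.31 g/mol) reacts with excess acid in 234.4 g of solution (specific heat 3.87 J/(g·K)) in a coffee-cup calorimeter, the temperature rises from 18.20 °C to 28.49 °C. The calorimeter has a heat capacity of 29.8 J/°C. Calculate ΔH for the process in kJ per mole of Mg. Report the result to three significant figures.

ΔH = -442 kJ/mol

|ΔT| = |28.49 − 18.20| = 10.29 °C
|q_surr| = (234.4 × 3.87 + 29.8) × 10.29 = 936.928 × 10.29 = 9641 J
n(Mg) = 0.53 / 24.31 = 0.02180 mol
Temperature rose, so q_rxn = −|q_surr| = -9.641 kJ
ΔH = q_rxn / n = -442.2 kJ/mol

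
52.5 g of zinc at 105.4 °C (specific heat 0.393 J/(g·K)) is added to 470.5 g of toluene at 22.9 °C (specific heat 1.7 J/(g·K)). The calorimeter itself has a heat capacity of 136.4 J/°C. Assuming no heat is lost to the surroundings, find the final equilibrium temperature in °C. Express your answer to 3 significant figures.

Heat lost by zinc = heat gained by toluene + calorimeter.
(52.5)(0.393)(105.4 − T) = [(470.5)(1.7) + 136.4](T − 22.9)
20.6325 (105.4 − T) = 936.25 (T − 22.9)
2174.7 − 20.6325 T = 936.25 T − 21440
23614.7 = 956.8825 T
T = 24.68 °C

T_f = 24.7 °C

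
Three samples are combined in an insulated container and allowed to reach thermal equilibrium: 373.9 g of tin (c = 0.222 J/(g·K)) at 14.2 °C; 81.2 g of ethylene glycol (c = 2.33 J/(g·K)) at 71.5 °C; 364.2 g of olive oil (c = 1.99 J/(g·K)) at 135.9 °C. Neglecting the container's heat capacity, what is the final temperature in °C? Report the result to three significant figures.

T_f = 114 °C

Σ mᵢcᵢ(T − Tᵢ) = 0  ⇒  T = Σ mᵢcᵢTᵢ / Σ mᵢcᵢ
Σ mᵢcᵢ = 373.9×0.222 + 81.2×2.33 + 364.2×1.99 = 996.9598
Σ mᵢcᵢTᵢ = 83.0058×14.2 + 189.196×71.5 + 724.758×135.9 = 113200
T = 113200 / 996.9598 = 113.5 °C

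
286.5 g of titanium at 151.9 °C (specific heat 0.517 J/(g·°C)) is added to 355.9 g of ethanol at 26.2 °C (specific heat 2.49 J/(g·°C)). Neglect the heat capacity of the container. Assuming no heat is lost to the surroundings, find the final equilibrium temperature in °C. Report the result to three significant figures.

Heat lost by titanium = heat gained by ethanol.
(286.5)(0.517)(151.9 − T) = (355.9)(2.49)(T − 26.2)
148.1205 (151.9 − T) = 886.191 (T − 26.2)
22500 − 148.1205 T = 886.191 T − 23218
45718 = 1034.3115 T
T = 44.20 °C

T_f = 44.2 °C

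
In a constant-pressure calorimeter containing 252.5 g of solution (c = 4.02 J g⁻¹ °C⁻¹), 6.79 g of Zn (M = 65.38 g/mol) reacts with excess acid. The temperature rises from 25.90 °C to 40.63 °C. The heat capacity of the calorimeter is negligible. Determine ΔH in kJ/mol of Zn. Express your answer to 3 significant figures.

ΔH = -144 kJ/mol

|ΔT| = |40.63 − 25.90| = 14.73 °C
|q_surr| = (252.5 × 4.02) × 14.73 = 1015.05 × 14.73 = 14950 J
n(Zn) = 6.79 / 65.38 = 0.1039 mol
Temperature rose, so q_rxn = −|q_surr| = -14.95 kJ
ΔH = q_rxn / n = -143.9 kJ/mol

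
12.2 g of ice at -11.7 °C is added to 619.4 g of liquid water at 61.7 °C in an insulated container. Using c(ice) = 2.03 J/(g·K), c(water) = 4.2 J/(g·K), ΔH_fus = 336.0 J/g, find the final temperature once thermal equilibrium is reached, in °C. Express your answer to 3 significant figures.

Heat to bring ice to 0 °C and melt it: q₁ = 12.2×2.03×11.7 + 12.2×336.0 = 4389.0 J
Heat the water can supply cooling to 0 °C: 619.4×4.2×61.7 = 160511 J > q₁, so all ice melts.
Energy balance: 619.4×4.2×(61.7 − T) = 4389.0 + 12.2×4.2×(T − 0)
2601.48(61.7 − T) = 4389.0 + 51.24 T
160511 − 4389.0 = 2652.72 T
T = 156122.0 / 2652.72 = 58.85 °C

T_f = 58.9 °C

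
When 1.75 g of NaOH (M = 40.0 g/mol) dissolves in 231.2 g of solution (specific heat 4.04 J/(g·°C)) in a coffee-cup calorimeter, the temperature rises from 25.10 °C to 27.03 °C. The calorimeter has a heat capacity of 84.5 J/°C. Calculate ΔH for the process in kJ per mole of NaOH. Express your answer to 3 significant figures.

ΔH = -44.9 kJ/mol

|ΔT| = |27.03 − 25.10| = 1.93 °C
|q_surr| = (231.2 × 4.04 + 84.5) × 1.93 = 1018.548 × 1.93 = 1966 J
n(NaOH) = 1.75 / 40.0 = 0.04375 mol
Temperature rose, so q_rxn = −|q_surr| = -1.966 kJ
ΔH = q_rxn / n = -44.94 kJ/mol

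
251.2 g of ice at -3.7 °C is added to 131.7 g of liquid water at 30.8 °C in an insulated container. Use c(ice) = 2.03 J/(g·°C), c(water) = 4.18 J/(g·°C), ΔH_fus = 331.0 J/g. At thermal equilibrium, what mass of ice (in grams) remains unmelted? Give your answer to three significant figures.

m_ice remaining = 206 g

Heat to warm all ice to 0 °C: 251.2×2.03×3.7 = 1886.8 J
Heat released by water cooling to 0 °C: 131.7×4.18×30.8 = 16956 J
16956 J < 1886.8 + 251.2×331.0 = 85034.0 J, so not all ice melts; final T = 0 °C.
Heat left for melting: 16956 − 1886.8 = 15069.2 J
Mass melted = 15069.2 / 331.0 = 45.53 g
Ice remaining = 251.2 − 45.53 = 205.67 g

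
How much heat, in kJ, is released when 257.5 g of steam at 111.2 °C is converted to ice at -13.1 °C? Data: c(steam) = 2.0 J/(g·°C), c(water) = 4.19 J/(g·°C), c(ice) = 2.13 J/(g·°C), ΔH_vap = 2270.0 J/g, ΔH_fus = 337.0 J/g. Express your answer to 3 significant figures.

q1 (cool steam 111.2→100 °C): 257.5 × 2.0 × 11.2 = 5768 J
q2 (condense at 100 °C): 257.5 × 2270.0 = 584525 J
q3 (cool water 100→0 °C): 257.5 × 4.19 × 100.0 = 107893 J
q4 (freeze at 0 °C): 257.5 × 337.0 = 86778 J
q5 (cool ice 0→-13.1 °C): 257.5 × 2.13 × 13.1 = 7185 J
Total: 5768 + 584525 + 107893 + 86778 + 7185 = 792149 J = 792 kJ

q = 792 kJ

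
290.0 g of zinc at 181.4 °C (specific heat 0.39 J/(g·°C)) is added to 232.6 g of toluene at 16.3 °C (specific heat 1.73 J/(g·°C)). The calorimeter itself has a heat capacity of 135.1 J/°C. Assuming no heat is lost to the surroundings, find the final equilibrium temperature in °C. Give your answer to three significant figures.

Heat lost by zinc = heat gained by toluene + calorimeter.
(290.0)(0.39)(181.4 − T) = [(232.6)(1.73) + 135.1](T − 16.3)
113.1 (181.4 − T) = 537.498 (T − 16.3)
20516 − 113.1 T = 537.498 T − 8761.2
29277.2 = 650.598 T
T = 45.00 °C

T_f = 45.0 °C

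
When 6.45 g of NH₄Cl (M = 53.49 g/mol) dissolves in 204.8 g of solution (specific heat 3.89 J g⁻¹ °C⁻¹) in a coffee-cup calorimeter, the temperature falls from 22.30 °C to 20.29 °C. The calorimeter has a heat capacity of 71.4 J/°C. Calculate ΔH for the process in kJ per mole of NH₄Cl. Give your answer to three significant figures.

|ΔT| = |20.29 − 22.30| = 2.01 °C
|q_surr| = (204.8 × 3.89 + 71.4) × 2.01 = 868.072 × 2.01 = 1745 J
n(NH₄Cl) = 6.45 / 53.49 = 0.1206 mol
Temperature fell, so q_rxn = +|q_surr| = 1.745 kJ
ΔH = q_rxn / n = 14.47 kJ/mol

ΔH = 14.5 kJ/mol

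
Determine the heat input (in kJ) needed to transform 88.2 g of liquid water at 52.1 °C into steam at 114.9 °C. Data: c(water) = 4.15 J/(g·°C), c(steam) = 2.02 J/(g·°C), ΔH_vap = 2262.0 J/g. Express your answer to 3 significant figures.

q = 220 kJ

q1 (heat water 52.1→100.0 °C): 88.2 × 4.15 × 47.9 = 17533 J
q2 (vaporize at 100 °C): 88.2 × 2262.0 = 199508 J
q3 (heat steam 100.0→114.9 °C): 88.2 × 2.02 × 14.9 = 2655 J
Total: 17533 + 199508 + 2655 = 219696 J = 220 kJ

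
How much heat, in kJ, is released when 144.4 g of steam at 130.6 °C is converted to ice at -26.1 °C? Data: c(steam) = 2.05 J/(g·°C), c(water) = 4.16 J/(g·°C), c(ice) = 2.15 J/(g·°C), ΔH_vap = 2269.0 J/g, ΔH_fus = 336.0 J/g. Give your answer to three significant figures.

q1 (cool steam 130.6→100 °C): 144.4 × 2.05 × 30.6 = 9058 J
q2 (condense at 100 °C): 144.4 × 2269.0 = 327644 J
q3 (cool water 100→0 °C): 144.4 × 4.16 × 100.0 = 60070 J
q4 (freeze at 0 °C): 144.4 × 336.0 = 48518 J
q5 (cool ice 0→-26.1 °C): 144.4 × 2.15 × 26.1 = 8103 J
Total: 9058 + 327644 + 60070 + 48518 + 8103 = 453393 J = 453 kJ

q = 453 kJ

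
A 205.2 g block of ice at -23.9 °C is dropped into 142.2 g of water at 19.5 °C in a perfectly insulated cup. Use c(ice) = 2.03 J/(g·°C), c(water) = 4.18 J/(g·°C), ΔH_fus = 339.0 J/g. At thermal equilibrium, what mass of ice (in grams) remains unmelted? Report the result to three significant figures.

Heat to warm all ice to 0 °C: 205.2×2.03×23.9 = 9955.7 J
Heat released by water cooling to 0 °C: 142.2×4.18×19.5 = 11591 J
11591 J < 9955.7 + 205.2×339.0 = 79518.5 J, so not all ice melts; final T = 0 °C.
Heat left for melting: 11591 − 9955.7 = 1635.3 J
Mass melted = 1635.3 / 339.0 = 4.824 g
Ice remaining = 205.2 − 4.824 = 200.376 g

m_ice remaining = 200 g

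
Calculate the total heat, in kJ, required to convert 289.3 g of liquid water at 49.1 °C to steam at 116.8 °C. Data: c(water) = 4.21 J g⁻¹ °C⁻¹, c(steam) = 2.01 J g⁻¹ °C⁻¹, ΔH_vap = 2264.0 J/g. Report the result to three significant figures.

q1 (heat water 49.1→100.0 °C): 289.3 × 4.21 × 50.9 = 61994 J
q2 (vaporize at 100 °C): 289.3 × 2264.0 = 654975 J
q3 (heat steam 100.0→116.8 °C): 289.3 × 2.01 × 16.8 = 9769 J
Total: 61994 + 654975 + 9769 = 726738 J = 727 kJ

q = 727 kJ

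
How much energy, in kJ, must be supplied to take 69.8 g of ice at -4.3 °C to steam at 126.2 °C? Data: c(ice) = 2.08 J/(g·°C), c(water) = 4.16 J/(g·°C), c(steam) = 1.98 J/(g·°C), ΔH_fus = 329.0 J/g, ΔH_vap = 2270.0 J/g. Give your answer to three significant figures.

q = 215 kJ

q1 (heat ice -4.3→0.0 °C): 69.8 × 2.08 × 4.3 = 624 J
q2 (melt at 0 °C): 69.8 × 329.0 = 22964 J
q3 (heat water 0.0→100.0 °C): 69.8 × 4.16 × 100.0 = 29037 J
q4 (vaporize at 100 °C): 69.8 × 2270.0 = 158446 J
q5 (heat steam 100.0→126.2 °C): 69.8 × 1.98 × 26.2 = 3621 J
Total: 624 + 22964 + 29037 + 158446 + 3621 = 214692 J = 215 kJ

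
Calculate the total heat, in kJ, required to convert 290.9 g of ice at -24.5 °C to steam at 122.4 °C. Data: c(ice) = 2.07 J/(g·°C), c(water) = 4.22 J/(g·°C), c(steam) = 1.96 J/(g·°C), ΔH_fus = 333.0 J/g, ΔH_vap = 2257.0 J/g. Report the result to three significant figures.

q1 (heat ice -24.5→0.0 °C): 290.9 × 2.07 × 24.5 = 14753 J
q2 (melt at 0 °C): 290.9 × 333.0 = 96870 J
q3 (heat water 0.0→100.0 °C): 290.9 × 4.22 × 100.0 = 122760 J
q4 (vaporize at 100 °C): 290.9 × 2257.0 = 656561 J
q5 (heat steam 100.0→122.4 °C): 290.9 × 1.96 × 22.4 = 12772 J
Total: 14753 + 96870 + 122760 + 656561 + 12772 = 903716 J = 904 kJ

q = 904 kJ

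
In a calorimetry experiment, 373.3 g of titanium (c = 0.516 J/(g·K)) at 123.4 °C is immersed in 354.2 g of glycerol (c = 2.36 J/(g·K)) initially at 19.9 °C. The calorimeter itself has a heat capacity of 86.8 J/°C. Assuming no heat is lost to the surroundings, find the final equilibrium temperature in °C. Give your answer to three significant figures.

Heat lost by titanium = heat gained by glycerol + calorimeter.
(373.3)(0.516)(123.4 − T) = [(354.2)(2.36) + 86.8](T − 19.9)
192.6228 (123.4 − T) = 922.712 (T − 19.9)
23770 − 192.6228 T = 922.712 T − 18362
42132 = 1115.3348 T
T = 37.78 °C

T_f = 37.8 °C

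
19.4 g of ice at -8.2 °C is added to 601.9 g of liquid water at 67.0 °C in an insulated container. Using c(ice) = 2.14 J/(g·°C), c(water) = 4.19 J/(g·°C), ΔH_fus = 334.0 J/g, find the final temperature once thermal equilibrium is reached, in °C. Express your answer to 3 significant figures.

T_f = 62.3 °C

Heat to bring ice to 0 °C and melt it: q₁ = 19.4×2.14×8.2 + 19.4×334.0 = 6820.0 J
Heat the water can supply cooling to 0 °C: 601.9×4.19×67.0 = 168971 J > q₁, so all ice melts.
Energy balance: 601.9×4.19×(67.0 − T) = 6820.0 + 19.4×4.19×(T − 0)
2521.961(67.0 − T) = 6820.0 + 81.286 T
168971 − 6820.0 = 2603.247 T
T = 162151.0 / 2603.247 = 62.29 °C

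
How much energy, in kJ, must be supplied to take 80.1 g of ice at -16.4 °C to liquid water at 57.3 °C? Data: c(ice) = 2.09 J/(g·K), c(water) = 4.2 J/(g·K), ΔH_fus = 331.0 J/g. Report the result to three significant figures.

q = 48.5 kJ

q1 (heat ice -16.4→0.0 °C): 80.1 × 2.09 × 16.4 = 2746 J
q2 (melt at 0 °C): 80.1 × 331.0 = 26513 J
q3 (heat water 0.0→57.3 °C): 80.1 × 4.2 × 57.3 = 19277 J
Total: 2746 + 26513 + 19277 = 48536 J = 48.5 kJ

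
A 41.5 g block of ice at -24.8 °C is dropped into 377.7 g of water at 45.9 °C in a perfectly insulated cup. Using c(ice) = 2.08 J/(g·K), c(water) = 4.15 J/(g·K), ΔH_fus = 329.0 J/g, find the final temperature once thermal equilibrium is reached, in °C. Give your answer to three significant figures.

T_f = 32.3 °C

Heat to bring ice to 0 °C and melt it: q₁ = 41.5×2.08×24.8 + 41.5×329.0 = 15794 J
Heat the water can supply cooling to 0 °C: 377.7×4.15×45.9 = 71946.2 J > q₁, so all ice melts.
Energy balance: 377.7×4.15×(45.9 − T) = 15794 + 41.5×4.15×(T − 0)
1567.455(45.9 − T) = 15794 + 172.225 T
71946.2 − 15794 = 1739.680 T
T = 56152.2 / 1739.680 = 32.28 °C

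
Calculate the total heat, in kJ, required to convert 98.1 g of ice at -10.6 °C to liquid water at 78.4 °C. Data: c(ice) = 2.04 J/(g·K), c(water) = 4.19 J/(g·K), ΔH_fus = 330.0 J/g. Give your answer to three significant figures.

q = 66.7 kJ

q1 (heat ice -10.6→0.0 °C): 98.1 × 2.04 × 10.6 = 2121 J
q2 (melt at 0 °C): 98.1 × 330.0 = 32373 J
q3 (heat water 0.0→78.4 °C): 98.1 × 4.19 × 78.4 = 32225 J
Total: 2121 + 32373 + 32225 = 66719 J = 66.7 kJ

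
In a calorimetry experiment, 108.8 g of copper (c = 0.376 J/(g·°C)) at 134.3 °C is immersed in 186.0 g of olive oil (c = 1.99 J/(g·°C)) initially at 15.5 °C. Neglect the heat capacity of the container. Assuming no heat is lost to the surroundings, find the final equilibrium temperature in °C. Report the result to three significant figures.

T_f = 27.3 °C

Heat lost by copper = heat gained by olive oil.
(108.8)(0.376)(134.3 − T) = (186.0)(1.99)(T − 15.5)
40.9088 (134.3 − T) = 370.14 (T − 15.5)
5494.1 − 40.9088 T = 370.14 T − 5737.2
11231.3 = 411.0488 T
T = 27.32 °C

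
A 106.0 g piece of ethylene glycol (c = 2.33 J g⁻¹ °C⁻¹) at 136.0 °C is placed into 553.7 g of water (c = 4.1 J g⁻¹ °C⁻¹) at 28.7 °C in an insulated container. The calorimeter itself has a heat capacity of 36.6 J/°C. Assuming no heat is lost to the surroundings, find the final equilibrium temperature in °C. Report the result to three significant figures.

Heat lost by ethylene glycol = heat gained by water + calorimeter.
(106.0)(2.33)(136.0 − T) = [(553.7)(4.1) + 36.6](T − 28.7)
246.98 (136.0 − T) = 2306.77 (T − 28.7)
33589 − 246.98 T = 2306.77 T − 66204
99793 = 2553.75 T
T = 39.08 °C

T_f = 39.1 °C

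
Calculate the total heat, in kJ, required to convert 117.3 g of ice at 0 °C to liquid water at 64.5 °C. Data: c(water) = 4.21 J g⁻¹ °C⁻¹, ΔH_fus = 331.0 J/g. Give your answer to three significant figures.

q1 (melt at 0 °C): 117.3 × 331.0 = 38826 J
q2 (heat water 0.0→64.5 °C): 117.3 × 4.21 × 64.5 = 31852 J
Total: 38826 + 31852 = 70678 J = 70.7 kJ

q = 70.7 kJ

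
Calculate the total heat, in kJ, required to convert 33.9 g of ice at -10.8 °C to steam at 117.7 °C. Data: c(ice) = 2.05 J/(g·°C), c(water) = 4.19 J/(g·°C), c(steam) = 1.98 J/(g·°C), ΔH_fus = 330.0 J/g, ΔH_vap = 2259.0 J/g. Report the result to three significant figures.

q1 (heat ice -10.8→0.0 °C): 33.9 × 2.05 × 10.8 = 751 J
q2 (melt at 0 °C): 33.9 × 330.0 = 11187 J
q3 (heat water 0.0→100.0 °C): 33.9 × 4.19 × 100.0 = 14204 J
q4 (vaporize at 100 °C): 33.9 × 2259.0 = 76580 J
q5 (heat steam 100.0→117.7 °C): 33.9 × 1.98 × 17.7 = 1188 J
Total: 751 + 11187 + 14204 + 76580 + 1188 = 103910 J = 104 kJ

q = 104 kJ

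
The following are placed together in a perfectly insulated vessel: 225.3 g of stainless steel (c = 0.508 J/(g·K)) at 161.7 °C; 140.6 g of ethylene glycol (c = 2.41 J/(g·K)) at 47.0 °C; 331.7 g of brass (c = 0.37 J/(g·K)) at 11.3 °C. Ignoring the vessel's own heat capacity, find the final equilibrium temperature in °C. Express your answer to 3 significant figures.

T_f = 62.2 °C

Σ mᵢcᵢ(T − Tᵢ) = 0  ⇒  T = Σ mᵢcᵢTᵢ / Σ mᵢcᵢ
Σ mᵢcᵢ = 225.3×0.508 + 140.6×2.41 + 331.7×0.37 = 576.0274
Σ mᵢcᵢTᵢ = 114.4524×161.7 + 338.846×47.0 + 122.729×11.3 = 35820
T = 35820 / 576.0274 = 62.18 °C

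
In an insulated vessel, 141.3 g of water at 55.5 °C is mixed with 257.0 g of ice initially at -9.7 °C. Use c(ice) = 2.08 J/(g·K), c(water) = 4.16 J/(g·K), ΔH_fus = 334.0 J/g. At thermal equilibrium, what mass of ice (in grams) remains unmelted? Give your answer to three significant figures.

m_ice remaining = 175 g

Heat to warm all ice to 0 °C: 257.0×2.08×9.7 = 5185.2 J
Heat released by water cooling to 0 °C: 141.3×4.16×55.5 = 32623 J
32623 J < 5185.2 + 257.0×334.0 = 91023.2 J, so not all ice melts; final T = 0 °C.
Heat left for melting: 32623 − 5185.2 = 27437.8 J
Mass melted = 27437.8 / 334.0 = 82.15 g
Ice remaining = 257.0 − 82.15 = 174.85 g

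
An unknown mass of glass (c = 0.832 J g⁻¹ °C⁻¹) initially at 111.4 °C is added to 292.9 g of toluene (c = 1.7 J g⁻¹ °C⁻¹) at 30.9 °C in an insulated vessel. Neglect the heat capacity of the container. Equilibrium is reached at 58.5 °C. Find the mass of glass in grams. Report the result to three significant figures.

q_gained = (292.9 × 1.7) × (58.5 − 30.9) = 13740 J
q_lost = m × 0.832 × (111.4 − 58.5) = 44.0128 m
m = 13740 / 44.0128 = 312 g

m = 312 g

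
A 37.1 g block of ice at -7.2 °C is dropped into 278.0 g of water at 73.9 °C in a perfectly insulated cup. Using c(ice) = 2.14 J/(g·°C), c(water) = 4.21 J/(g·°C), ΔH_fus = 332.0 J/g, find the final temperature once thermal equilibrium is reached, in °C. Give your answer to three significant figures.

Heat to bring ice to 0 °C and melt it: q₁ = 37.1×2.14×7.2 + 37.1×332.0 = 12889 J
Heat the water can supply cooling to 0 °C: 278.0×4.21×73.9 = 86491.1 J > q₁, so all ice melts.
Energy balance: 278.0×4.21×(73.9 − T) = 12889 + 37.1×4.21×(T − 0)
1170.38(73.9 − T) = 12889 + 156.191 T
86491.1 − 12889 = 1326.571 T
T = 73602.1 / 1326.571 = 55.48 °C

T_f = 55.5 °C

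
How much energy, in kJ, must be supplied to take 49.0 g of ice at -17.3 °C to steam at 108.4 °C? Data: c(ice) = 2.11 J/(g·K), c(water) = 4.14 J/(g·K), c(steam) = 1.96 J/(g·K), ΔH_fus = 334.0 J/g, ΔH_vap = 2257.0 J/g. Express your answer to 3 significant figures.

q1 (heat ice -17.3→0.0 °C): 49.0 × 2.11 × 17.3 = 1789 J
q2 (melt at 0 °C): 49.0 × 334.0 = 16366 J
q3 (heat water 0.0→100.0 °C): 49.0 × 4.14 × 100.0 = 20286 J
q4 (vaporize at 100 °C): 49.0 × 2257.0 = 110593 J
q5 (heat steam 100.0→108.4 °C): 49.0 × 1.96 × 8.4 = 807 J
Total: 1789 + 16366 + 20286 + 110593 + 807 = 149841 J = 150 kJ

q = 150 kJ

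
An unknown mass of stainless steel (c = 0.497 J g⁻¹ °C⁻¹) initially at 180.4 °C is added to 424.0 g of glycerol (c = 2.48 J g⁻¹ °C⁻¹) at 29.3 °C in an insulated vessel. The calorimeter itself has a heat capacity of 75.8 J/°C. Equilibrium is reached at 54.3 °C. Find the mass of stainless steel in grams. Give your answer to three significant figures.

q_gained = (424.0 × 2.48 + 75.8) × (54.3 − 29.3) = 28180 J
q_lost = m × 0.497 × (180.4 − 54.3) = 62.6717 m
m = 28180 / 62.6717 = 450 g

m = 450 g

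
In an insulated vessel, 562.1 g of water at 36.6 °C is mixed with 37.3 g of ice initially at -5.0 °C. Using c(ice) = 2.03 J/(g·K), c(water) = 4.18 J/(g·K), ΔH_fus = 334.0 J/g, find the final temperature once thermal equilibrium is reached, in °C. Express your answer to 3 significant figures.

Heat to bring ice to 0 °C and melt it: q₁ = 37.3×2.03×5.0 + 37.3×334.0 = 12837 J
Heat the water can supply cooling to 0 °C: 562.1×4.18×36.6 = 85994.6 J > q₁, so all ice melts.
Energy balance: 562.1×4.18×(36.6 − T) = 12837 + 37.3×4.18×(T − 0)
2349.578(36.6 − T) = 12837 + 155.914 T
85994.6 − 12837 = 2505.492 T
T = 73157.6 / 2505.492 = 29.20 °C

T_f = 29.2 °C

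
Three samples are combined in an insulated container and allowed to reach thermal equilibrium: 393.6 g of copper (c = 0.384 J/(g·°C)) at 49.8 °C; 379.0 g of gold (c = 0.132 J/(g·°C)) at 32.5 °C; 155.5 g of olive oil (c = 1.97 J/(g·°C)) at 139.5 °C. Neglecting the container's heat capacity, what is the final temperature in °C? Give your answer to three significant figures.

T_f = 102 °C

Σ mᵢcᵢ(T − Tᵢ) = 0  ⇒  T = Σ mᵢcᵢTᵢ / Σ mᵢcᵢ
Σ mᵢcᵢ = 393.6×0.384 + 379.0×0.132 + 155.5×1.97 = 507.5054
Σ mᵢcᵢTᵢ = 151.1424×49.8 + 50.028×32.5 + 306.335×139.5 = 51887
T = 51887 / 507.5054 = 102.2 °C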